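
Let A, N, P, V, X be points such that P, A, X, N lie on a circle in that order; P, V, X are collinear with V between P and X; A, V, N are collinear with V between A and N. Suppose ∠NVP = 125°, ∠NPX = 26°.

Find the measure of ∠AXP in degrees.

∠AXP = 29°

1. ∠AVX = 125°  [vertical angles at V]
2. ∠NAX = 26°  [same arc XN]
3. ∠AXP = 29°  [△AVX]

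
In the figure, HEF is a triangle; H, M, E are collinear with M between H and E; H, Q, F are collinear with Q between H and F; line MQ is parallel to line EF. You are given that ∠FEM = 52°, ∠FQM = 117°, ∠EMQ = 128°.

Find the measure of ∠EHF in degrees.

1. ∠HQM = 63°  [linear pair at Q on HF]
2. ∠HMQ = 52°  [linear pair at M on HE]
3. ∠MHQ = 65°  [△HMQ]
4. ∠EHF = 65°  [M on HE, Q on HF]

∠EHF = 65°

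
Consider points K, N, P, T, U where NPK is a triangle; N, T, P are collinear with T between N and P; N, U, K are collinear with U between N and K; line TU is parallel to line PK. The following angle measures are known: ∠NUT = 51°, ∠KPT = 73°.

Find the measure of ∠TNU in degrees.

1. ∠NKP = 51°  [TU∥PK, corresponding at U]
2. ∠KPN = 73°  [T on ray PN]
3. ∠KNP = 56°  [△NPK]
4. ∠TNU = 56°  [T on NP, U on NK]

∠TNU = 56°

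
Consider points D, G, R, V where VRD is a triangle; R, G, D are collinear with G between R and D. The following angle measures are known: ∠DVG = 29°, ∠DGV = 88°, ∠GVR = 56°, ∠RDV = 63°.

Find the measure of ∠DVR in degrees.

∠DVR = 85°

1. ∠RGV = 92°  [linear pair at G on RD]
2. ∠GRV = 32°  [△VRG]
3. ∠DRV = 32°  [G on ray RD]
4. ∠DVR = 85°  [△VRD]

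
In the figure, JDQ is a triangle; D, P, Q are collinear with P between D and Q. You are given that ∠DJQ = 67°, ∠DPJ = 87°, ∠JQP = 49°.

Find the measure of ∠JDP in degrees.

1. ∠DQJ = 49°  [P on ray QD]
2. ∠JDQ = 64°  [△JDQ]
3. ∠JDP = 64°  [P on ray DQ]

∠JDP = 64°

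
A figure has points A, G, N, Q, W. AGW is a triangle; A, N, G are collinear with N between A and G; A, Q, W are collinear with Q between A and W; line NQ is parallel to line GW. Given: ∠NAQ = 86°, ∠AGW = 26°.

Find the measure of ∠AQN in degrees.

1. ∠GAW = 86°  [N on AG, Q on AW]
2. ∠AWG = 68°  [△AGW]
3. ∠AQN = 68°  [NQ∥GW, corresponding at Q]

∠AQN = 68°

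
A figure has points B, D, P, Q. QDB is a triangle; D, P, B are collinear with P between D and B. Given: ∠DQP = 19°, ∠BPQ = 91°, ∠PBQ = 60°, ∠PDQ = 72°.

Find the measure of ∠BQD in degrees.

∠BQD = 48°

1. ∠DBQ = 60°  [P on ray BD]
2. ∠BDQ = 72°  [P on ray DB]
3. ∠BQD = 48°  [△QDB]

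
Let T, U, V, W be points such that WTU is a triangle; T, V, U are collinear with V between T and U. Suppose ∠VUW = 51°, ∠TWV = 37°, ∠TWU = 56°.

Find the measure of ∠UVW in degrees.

1. ∠TUW = 51°  [V on ray UT]
2. ∠UTW = 73°  [△WTU]
3. ∠VTW = 73°  [V on ray TU]
4. ∠TVW = 70°  [△WTV]
5. ∠UVW = 110°  [linear pair at V on TU]

∠UVW = 110°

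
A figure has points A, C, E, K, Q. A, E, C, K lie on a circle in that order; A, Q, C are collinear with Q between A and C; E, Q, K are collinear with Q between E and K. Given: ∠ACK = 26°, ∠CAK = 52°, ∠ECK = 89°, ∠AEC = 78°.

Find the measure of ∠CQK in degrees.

∠CQK = 115°

1. ∠CEK = 52°  [same arc CK]
2. ∠CKE = 39°  [△ECK]
3. ∠CQK = 115°  [△CQK]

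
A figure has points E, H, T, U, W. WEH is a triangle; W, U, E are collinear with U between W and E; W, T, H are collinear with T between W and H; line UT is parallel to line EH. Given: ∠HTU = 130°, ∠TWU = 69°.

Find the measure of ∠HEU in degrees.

1. ∠UTW = 50°  [linear pair at T on WH]
2. ∠TUW = 61°  [△WUT]
3. ∠EUT = 119°  [linear pair at U on WE]
4. ∠HEU = 61°  [UT∥EH, co-interior at E–U]

∠HEU = 61°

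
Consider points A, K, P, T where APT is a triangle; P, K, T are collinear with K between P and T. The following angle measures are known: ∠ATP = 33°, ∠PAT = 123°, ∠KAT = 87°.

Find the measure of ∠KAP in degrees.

∠KAP = 36°

1. ∠APT = 24°  [△APT]
2. ∠ATK = 33°  [K on ray TP]
3. ∠AKT = 60°  [△AKT]
4. ∠APK = 24°  [K on ray PT]
5. ∠AKP = 120°  [linear pair at K on PT]
6. ∠KAP = 36°  [△APK]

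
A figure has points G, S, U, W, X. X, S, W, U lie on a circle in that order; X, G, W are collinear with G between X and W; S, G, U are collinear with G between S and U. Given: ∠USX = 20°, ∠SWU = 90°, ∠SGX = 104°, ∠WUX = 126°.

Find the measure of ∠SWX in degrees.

∠SWX = 70°

1. ∠SXW = 56°  [△XGS]
2. ∠WSX = 54°  [cyclic XSWU, opposite ∠S+∠U]
3. ∠SWX = 70°  [△XSW]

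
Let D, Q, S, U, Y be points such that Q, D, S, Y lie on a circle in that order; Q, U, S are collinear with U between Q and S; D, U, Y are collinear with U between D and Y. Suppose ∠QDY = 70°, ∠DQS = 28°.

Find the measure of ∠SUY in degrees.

1. ∠QSY = 70°  [same arc QY]
2. ∠DYS = 28°  [same arc DS]
3. ∠SUY = 82°  [△SUY]

∠SUY = 82°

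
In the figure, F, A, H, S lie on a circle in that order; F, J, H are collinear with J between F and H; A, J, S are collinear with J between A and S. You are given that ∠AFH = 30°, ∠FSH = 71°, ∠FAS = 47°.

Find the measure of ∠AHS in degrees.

∠AHS = 88°

1. ∠ASH = 30°  [same arc AH]
2. ∠AJF = 103°  [△FJA]
3. ∠FAH = 109°  [cyclic FAHS, opposite ∠A+∠S]
4. ∠AJH = 77°  [linear pair at J on FH]
5. ∠AHF = 41°  [△FAH]
6. ∠HAS = 62°  [△AJH]
7. ∠AHS = 88°  [△AHS]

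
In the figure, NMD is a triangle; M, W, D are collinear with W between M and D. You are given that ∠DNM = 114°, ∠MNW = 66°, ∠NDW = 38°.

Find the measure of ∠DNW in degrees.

∠DNW = 48°

1. ∠MDN = 38°  [W on ray DM]
2. ∠DMN = 28°  [△NMD]
3. ∠NMW = 28°  [W on ray MD]
4. ∠MWN = 86°  [△NMW]
5. ∠DWN = 94°  [linear pair at W on MD]
6. ∠DNW = 48°  [△NWD]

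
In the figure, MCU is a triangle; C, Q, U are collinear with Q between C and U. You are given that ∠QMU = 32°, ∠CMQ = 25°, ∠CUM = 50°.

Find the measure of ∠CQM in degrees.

1. ∠MUQ = 50°  [Q on ray UC]
2. ∠MQU = 98°  [△MQU]
3. ∠CQM = 82°  [linear pair at Q on CU]

∠CQM = 82°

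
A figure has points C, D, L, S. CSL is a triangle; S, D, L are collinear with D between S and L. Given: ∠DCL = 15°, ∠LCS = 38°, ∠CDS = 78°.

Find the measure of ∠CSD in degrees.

∠CSD = 79°

1. ∠CDL = 102°  [linear pair at D on SL]
2. ∠CLD = 63°  [△CDL]
3. ∠CLS = 63°  [D on ray LS]
4. ∠CSL = 79°  [△CSL]
5. ∠CSD = 79°  [D on ray SL]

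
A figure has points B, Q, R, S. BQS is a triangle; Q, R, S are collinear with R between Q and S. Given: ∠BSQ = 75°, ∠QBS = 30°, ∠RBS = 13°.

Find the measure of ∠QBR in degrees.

1. ∠BQS = 75°  [△BQS]
2. ∠BSR = 75°  [R on ray SQ]
3. ∠BRS = 92°  [△BRS]
4. ∠BQR = 75°  [R on ray QS]
5. ∠BRQ = 88°  [linear pair at R on QS]
6. ∠QBR = 17°  [△BQR]

∠QBR = 17°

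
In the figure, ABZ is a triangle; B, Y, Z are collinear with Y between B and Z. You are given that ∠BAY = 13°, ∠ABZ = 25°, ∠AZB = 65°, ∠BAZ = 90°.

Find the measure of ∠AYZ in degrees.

∠AYZ = 38°

1. ∠ABY = 25°  [Y on ray BZ]
2. ∠AYB = 142°  [△ABY]
3. ∠AYZ = 38°  [linear pair at Y on BZ]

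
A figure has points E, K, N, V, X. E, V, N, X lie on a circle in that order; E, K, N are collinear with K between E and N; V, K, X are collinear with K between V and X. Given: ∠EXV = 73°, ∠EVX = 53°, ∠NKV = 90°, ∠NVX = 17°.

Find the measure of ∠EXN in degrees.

∠EXN = 110°

1. ∠ENX = 53°  [same arc EX]
2. ∠NEX = 17°  [same arc NX]
3. ∠EXN = 110°  [△ENX]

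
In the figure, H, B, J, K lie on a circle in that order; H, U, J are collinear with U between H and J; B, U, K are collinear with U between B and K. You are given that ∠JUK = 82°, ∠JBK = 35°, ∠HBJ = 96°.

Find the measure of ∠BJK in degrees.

∠BJK = 108°

1. ∠JHK = 35°  [same arc JK]
2. ∠HKJ = 84°  [cyclic HBJK, opposite ∠B+∠K]
3. ∠HJK = 61°  [△HJK]
4. ∠BKJ = 37°  [△JUK]
5. ∠BJK = 108°  [△BJK]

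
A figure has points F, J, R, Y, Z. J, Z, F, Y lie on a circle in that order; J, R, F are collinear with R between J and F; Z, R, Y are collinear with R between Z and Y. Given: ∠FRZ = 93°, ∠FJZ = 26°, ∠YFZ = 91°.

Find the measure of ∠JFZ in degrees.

∠JFZ = 24°

1. ∠FYZ = 26°  [same arc ZF]
2. ∠FZY = 63°  [△ZFY]
3. ∠JFZ = 24°  [△ZRF]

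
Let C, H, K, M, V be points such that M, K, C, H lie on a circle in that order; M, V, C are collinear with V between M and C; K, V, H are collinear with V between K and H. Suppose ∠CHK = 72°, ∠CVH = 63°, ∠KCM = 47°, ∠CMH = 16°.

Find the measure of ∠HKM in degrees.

1. ∠CMK = 72°  [same arc KC]
2. ∠KVM = 63°  [vertical angles at V]
3. ∠HKM = 45°  [△MVK]

∠HKM = 45°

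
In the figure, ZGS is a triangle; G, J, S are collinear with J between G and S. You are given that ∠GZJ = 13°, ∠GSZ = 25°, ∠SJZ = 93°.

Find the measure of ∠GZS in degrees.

∠GZS = 75°

1. ∠GJZ = 87°  [linear pair at J on GS]
2. ∠JGZ = 80°  [△ZGJ]
3. ∠SGZ = 80°  [J on ray GS]
4. ∠GZS = 75°  [△ZGS]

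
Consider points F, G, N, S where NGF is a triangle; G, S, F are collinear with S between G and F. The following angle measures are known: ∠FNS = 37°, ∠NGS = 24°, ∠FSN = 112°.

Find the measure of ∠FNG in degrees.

1. ∠NFS = 31°  [△NSF]
2. ∠FGN = 24°  [S on ray GF]
3. ∠GFN = 31°  [S on ray FG]
4. ∠FNG = 125°  [△NGF]

∠FNG = 125°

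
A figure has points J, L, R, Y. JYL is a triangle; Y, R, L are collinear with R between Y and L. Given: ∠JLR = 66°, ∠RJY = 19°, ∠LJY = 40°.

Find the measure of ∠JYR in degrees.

∠JYR = 74°

1. ∠JLY = 66°  [R on ray LY]
2. ∠JYL = 74°  [△JYL]
3. ∠JYR = 74°  [R on ray YL]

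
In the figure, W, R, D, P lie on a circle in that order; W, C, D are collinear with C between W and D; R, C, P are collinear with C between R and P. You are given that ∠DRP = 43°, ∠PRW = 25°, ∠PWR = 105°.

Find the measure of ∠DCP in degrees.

1. ∠DWP = 43°  [same arc DP]
2. ∠RPW = 50°  [△WRP]
3. ∠PCW = 87°  [△WCP]
4. ∠DCP = 93°  [linear pair at C on WD]

∠DCP = 93°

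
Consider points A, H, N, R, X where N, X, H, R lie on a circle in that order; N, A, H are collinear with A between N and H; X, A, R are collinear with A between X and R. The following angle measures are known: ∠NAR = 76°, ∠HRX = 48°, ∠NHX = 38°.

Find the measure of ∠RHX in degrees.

∠RHX = 66°

1. ∠HAX = 76°  [vertical angles at A]
2. ∠HXR = 66°  [△XAH]
3. ∠RHX = 66°  [△XHR]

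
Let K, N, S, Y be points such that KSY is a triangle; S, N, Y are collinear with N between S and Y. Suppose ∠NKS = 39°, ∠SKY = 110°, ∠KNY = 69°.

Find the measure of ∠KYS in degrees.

1. ∠KNS = 111°  [linear pair at N on SY]
2. ∠KSN = 30°  [△KSN]
3. ∠KSY = 30°  [N on ray SY]
4. ∠KYS = 40°  [△KSY]

∠KYS = 40°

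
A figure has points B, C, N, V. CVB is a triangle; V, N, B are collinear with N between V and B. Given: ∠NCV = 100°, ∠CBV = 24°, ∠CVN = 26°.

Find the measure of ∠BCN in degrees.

∠BCN = 30°

1. ∠CNV = 54°  [△CVN]
2. ∠CBN = 24°  [N on ray BV]
3. ∠BNC = 126°  [linear pair at N on VB]
4. ∠BCN = 30°  [△CNB]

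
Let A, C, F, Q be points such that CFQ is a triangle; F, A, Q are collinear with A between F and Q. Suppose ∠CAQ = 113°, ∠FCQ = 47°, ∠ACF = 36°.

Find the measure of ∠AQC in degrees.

∠AQC = 56°

1. ∠CAF = 67°  [linear pair at A on FQ]
2. ∠AFC = 77°  [△CFA]
3. ∠CFQ = 77°  [A on ray FQ]
4. ∠CQF = 56°  [△CFQ]
5. ∠AQC = 56°  [A on ray QF]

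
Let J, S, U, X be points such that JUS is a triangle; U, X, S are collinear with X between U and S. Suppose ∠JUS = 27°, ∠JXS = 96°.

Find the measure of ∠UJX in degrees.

1. ∠JUX = 27°  [X on ray US]
2. ∠JXU = 84°  [linear pair at X on US]
3. ∠UJX = 69°  [△JUX]

∠UJX = 69°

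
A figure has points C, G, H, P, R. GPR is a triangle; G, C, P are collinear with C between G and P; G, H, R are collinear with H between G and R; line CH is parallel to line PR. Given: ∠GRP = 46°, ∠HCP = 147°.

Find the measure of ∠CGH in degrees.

1. ∠CHG = 46°  [CH∥PR, corresponding at H]
2. ∠GCH = 33°  [linear pair at C on GP]
3. ∠CGH = 101°  [△GCH]

∠CGH = 101°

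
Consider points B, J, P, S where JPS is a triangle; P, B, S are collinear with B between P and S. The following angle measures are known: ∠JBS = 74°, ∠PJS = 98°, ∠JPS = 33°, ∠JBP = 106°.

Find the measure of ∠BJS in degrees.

∠BJS = 57°

1. ∠JSP = 49°  [△JPS]
2. ∠BSJ = 49°  [B on ray SP]
3. ∠BJS = 57°  [△JBS]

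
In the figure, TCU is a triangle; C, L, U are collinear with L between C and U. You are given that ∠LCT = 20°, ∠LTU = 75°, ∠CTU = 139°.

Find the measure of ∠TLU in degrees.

∠TLU = 84°

1. ∠TCU = 20°  [L on ray CU]
2. ∠CUT = 21°  [△TCU]
3. ∠LUT = 21°  [L on ray UC]
4. ∠TLU = 84°  [△TLU]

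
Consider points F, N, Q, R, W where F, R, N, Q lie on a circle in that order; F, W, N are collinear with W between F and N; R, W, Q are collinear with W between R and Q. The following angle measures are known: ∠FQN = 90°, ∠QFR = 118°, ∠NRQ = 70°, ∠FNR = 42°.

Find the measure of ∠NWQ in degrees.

∠NWQ = 112°

1. ∠QNR = 62°  [cyclic FRNQ, opposite ∠F+∠N]
2. ∠NFQ = 70°  [same arc NQ]
3. ∠NQR = 48°  [△RNQ]
4. ∠FNQ = 20°  [△FNQ]
5. ∠NWQ = 112°  [△NWQ]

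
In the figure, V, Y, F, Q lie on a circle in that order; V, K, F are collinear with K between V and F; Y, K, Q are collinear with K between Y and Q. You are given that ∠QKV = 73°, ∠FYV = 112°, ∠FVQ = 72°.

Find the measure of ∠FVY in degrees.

1. ∠FKY = 73°  [vertical angles at K]
2. ∠FQV = 68°  [cyclic VYFQ, opposite ∠Y+∠Q]
3. ∠QFV = 40°  [△VFQ]
4. ∠VKY = 107°  [linear pair at K on VF]
5. ∠QYV = 40°  [same arc VQ]
6. ∠FVY = 33°  [△VKY]

∠FVY = 33°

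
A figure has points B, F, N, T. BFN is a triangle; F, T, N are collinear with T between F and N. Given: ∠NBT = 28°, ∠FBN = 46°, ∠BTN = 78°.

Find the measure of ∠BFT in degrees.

∠BFT = 60°

1. ∠BNT = 74°  [△BTN]
2. ∠BNF = 74°  [T on ray NF]
3. ∠BFN = 60°  [△BFN]
4. ∠BFT = 60°  [T on ray FN]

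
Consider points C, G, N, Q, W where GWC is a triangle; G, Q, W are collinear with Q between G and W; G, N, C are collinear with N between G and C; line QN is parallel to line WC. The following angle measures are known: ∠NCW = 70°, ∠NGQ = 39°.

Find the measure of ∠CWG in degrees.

∠CWG = 71°

1. ∠GCW = 70°  [N on ray CG]
2. ∠CGW = 39°  [Q on GW, N on GC]
3. ∠CWG = 71°  [△GWC]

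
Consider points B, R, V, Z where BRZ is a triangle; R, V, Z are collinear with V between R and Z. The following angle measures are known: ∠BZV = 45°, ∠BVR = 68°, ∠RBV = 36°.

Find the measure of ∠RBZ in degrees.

∠RBZ = 59°

1. ∠BZR = 45°  [V on ray ZR]
2. ∠BRV = 76°  [△BRV]
3. ∠BRZ = 76°  [V on ray RZ]
4. ∠RBZ = 59°  [△BRZ]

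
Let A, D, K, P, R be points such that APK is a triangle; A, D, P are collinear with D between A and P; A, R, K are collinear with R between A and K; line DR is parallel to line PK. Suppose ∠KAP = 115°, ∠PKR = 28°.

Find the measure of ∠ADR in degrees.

∠ADR = 37°

1. ∠AKP = 28°  [R on ray KA]
2. ∠APK = 37°  [△APK]
3. ∠ADR = 37°  [DR∥PK, corresponding at D]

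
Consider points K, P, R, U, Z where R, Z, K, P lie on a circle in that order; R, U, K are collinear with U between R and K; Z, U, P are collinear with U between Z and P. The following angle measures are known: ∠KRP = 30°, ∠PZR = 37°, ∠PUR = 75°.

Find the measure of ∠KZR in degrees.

∠KZR = 67°

1. ∠PKR = 37°  [same arc RP]
2. ∠KPR = 113°  [△RKP]
3. ∠KZR = 67°  [cyclic RZKP, opposite ∠Z+∠P]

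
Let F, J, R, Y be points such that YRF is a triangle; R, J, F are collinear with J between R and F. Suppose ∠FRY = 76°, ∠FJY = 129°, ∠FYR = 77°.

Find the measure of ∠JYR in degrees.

∠JYR = 53°

1. ∠JRY = 76°  [J on ray RF]
2. ∠RJY = 51°  [linear pair at J on RF]
3. ∠JYR = 53°  [△YRJ]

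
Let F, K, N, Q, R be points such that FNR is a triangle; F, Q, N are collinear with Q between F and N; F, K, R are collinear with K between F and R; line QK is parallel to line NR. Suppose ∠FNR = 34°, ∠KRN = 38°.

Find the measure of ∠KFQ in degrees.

∠KFQ = 108°

1. ∠FRN = 38°  [K on ray RF]
2. ∠NFR = 108°  [△FNR]
3. ∠KFQ = 108°  [Q on FN, K on FR]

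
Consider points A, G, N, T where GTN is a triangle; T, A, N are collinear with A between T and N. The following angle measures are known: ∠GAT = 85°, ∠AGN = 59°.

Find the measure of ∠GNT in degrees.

∠GNT = 26°

1. ∠GAN = 95°  [linear pair at A on TN]
2. ∠ANG = 26°  [△GAN]
3. ∠GNT = 26°  [A on ray NT]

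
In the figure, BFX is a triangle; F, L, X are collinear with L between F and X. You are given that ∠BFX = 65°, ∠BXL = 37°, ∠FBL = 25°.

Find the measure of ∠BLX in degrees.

∠BLX = 90°

1. ∠BFL = 65°  [L on ray FX]
2. ∠BLF = 90°  [△BFL]
3. ∠BLX = 90°  [linear pair at L on FX]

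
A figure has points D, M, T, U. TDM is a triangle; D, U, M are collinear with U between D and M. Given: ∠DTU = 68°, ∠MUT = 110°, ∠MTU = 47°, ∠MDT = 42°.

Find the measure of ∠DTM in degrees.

1. ∠TMU = 23°  [△TUM]
2. ∠DMT = 23°  [U on ray MD]
3. ∠DTM = 115°  [△TDM]

∠DTM = 115°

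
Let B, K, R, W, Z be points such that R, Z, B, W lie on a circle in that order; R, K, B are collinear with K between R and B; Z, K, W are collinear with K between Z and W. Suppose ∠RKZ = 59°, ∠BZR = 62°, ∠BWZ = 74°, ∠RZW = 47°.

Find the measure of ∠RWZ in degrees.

∠RWZ = 44°

1. ∠BRZ = 74°  [△RKZ]
2. ∠RBZ = 44°  [△RZB]
3. ∠RWZ = 44°  [same arc RZ]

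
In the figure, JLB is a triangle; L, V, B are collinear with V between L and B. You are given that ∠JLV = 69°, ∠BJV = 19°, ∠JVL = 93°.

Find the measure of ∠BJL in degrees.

∠BJL = 37°

1. ∠BLJ = 69°  [V on ray LB]
2. ∠BVJ = 87°  [linear pair at V on LB]
3. ∠JBV = 74°  [△JVB]
4. ∠JBL = 74°  [V on ray BL]
5. ∠BJL = 37°  [△JLB]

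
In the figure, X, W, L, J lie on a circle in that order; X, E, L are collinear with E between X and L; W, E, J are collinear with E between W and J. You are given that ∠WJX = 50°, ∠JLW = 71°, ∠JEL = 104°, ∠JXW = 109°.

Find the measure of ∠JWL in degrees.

∠JWL = 54°

1. ∠WLX = 50°  [same arc XW]
2. ∠WEX = 104°  [vertical angles at E]
3. ∠LEW = 76°  [linear pair at E on XL]
4. ∠JWL = 54°  [△WEL]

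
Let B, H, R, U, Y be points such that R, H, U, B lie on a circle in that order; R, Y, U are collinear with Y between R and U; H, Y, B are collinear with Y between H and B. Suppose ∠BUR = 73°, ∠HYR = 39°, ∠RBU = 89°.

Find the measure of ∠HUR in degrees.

∠HUR = 21°

1. ∠BRU = 18°  [△RUB]
2. ∠HYU = 141°  [linear pair at Y on RU]
3. ∠BHU = 18°  [same arc UB]
4. ∠HUR = 21°  [△HYU]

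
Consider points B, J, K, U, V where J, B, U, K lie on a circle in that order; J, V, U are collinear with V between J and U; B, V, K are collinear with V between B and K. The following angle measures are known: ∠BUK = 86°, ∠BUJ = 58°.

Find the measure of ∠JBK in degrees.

∠JBK = 28°

1. ∠BJK = 94°  [cyclic JBUK, opposite ∠J+∠U]
2. ∠BKJ = 58°  [same arc JB]
3. ∠JBK = 28°  [△JBK]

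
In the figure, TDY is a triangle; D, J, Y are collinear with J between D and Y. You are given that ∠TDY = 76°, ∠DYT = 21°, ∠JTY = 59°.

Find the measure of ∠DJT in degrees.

1. ∠JYT = 21°  [J on ray YD]
2. ∠TJY = 100°  [△TJY]
3. ∠DJT = 80°  [linear pair at J on DY]

∠DJT = 80°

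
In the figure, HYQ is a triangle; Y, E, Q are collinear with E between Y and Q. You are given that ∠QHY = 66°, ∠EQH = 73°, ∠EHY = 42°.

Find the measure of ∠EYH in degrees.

∠EYH = 41°

1. ∠HQY = 73°  [E on ray QY]
2. ∠HYQ = 41°  [△HYQ]
3. ∠EYH = 41°  [E on ray YQ]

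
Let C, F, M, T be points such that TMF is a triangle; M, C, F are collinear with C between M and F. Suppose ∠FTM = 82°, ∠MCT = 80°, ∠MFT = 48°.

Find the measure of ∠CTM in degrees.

1. ∠FMT = 50°  [△TMF]
2. ∠CMT = 50°  [C on ray MF]
3. ∠CTM = 50°  [△TMC]

∠CTM = 50°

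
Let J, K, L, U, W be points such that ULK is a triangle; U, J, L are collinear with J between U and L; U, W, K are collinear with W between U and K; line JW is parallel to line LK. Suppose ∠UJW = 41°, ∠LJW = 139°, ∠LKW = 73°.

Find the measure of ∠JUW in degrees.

1. ∠KLU = 41°  [JW∥LK, corresponding at J]
2. ∠LKU = 73°  [W on ray KU]
3. ∠KUL = 66°  [△ULK]
4. ∠JUW = 66°  [J on UL, W on UK]

∠JUW = 66°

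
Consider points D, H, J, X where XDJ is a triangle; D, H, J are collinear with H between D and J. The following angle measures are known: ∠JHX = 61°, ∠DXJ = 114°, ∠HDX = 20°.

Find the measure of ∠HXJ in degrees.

1. ∠JDX = 20°  [H on ray DJ]
2. ∠DJX = 46°  [△XDJ]
3. ∠HJX = 46°  [H on ray JD]
4. ∠HXJ = 73°  [△XHJ]

∠HXJ = 73°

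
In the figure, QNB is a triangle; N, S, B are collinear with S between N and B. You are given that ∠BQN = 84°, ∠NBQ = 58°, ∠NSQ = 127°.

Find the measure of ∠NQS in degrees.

∠NQS = 15°

1. ∠BNQ = 38°  [△QNB]
2. ∠QNS = 38°  [S on ray NB]
3. ∠NQS = 15°  [△QNS]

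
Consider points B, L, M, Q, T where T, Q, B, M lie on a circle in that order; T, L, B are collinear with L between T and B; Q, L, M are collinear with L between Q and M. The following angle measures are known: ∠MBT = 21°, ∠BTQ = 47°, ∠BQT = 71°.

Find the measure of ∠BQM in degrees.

1. ∠MQT = 21°  [same arc TM]
2. ∠QBT = 62°  [△TQB]
3. ∠QLT = 112°  [△TLQ]
4. ∠BLQ = 68°  [linear pair at L on TB]
5. ∠BQM = 50°  [△QLB]

∠BQM = 50°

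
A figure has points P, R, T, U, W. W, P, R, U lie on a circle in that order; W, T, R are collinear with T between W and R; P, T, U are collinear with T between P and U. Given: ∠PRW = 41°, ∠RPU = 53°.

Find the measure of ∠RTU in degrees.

1. ∠PUW = 41°  [same arc WP]
2. ∠RWU = 53°  [same arc RU]
3. ∠UTW = 86°  [△WTU]
4. ∠RTU = 94°  [linear pair at T on WR]

∠RTU = 94°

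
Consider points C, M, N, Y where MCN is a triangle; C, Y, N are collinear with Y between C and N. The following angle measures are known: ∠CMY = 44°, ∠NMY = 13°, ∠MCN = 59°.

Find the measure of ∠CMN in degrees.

∠CMN = 57°

1. ∠MCY = 59°  [Y on ray CN]
2. ∠CYM = 77°  [△MCY]
3. ∠MYN = 103°  [linear pair at Y on CN]
4. ∠MNY = 64°  [△MYN]
5. ∠CNM = 64°  [Y on ray NC]
6. ∠CMN = 57°  [△MCN]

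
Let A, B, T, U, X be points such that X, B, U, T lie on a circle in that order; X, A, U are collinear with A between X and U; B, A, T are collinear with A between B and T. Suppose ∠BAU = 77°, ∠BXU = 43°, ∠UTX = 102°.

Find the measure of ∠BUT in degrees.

1. ∠BTU = 43°  [same arc BU]
2. ∠UBX = 78°  [cyclic XBUT, opposite ∠B+∠T]
3. ∠BUX = 59°  [△XBU]
4. ∠TBU = 44°  [△BAU]
5. ∠BUT = 93°  [△BUT]

∠BUT = 93°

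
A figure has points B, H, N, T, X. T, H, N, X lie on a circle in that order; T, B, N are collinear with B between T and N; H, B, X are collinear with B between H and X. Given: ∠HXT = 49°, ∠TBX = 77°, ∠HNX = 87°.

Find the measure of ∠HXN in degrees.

∠HXN = 39°

1. ∠HNT = 49°  [same arc TH]
2. ∠HBN = 77°  [vertical angles at B]
3. ∠NHX = 54°  [△HBN]
4. ∠HXN = 39°  [△HNX]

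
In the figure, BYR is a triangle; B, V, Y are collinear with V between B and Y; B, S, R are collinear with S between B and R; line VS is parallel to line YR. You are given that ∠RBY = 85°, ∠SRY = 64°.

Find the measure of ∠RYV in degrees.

∠RYV = 31°

1. ∠BRY = 64°  [S on ray RB]
2. ∠BYR = 31°  [△BYR]
3. ∠RYV = 31°  [V on ray YB]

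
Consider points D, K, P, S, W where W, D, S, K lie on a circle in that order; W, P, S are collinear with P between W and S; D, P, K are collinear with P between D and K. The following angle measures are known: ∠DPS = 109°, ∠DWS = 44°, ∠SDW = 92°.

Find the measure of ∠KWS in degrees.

∠KWS = 27°

1. ∠KPW = 109°  [vertical angles at P]
2. ∠DKS = 44°  [same arc DS]
3. ∠SKW = 88°  [cyclic WDSK, opposite ∠D+∠K]
4. ∠KPS = 71°  [linear pair at P on WS]
5. ∠KSW = 65°  [△SPK]
6. ∠KWS = 27°  [△WSK]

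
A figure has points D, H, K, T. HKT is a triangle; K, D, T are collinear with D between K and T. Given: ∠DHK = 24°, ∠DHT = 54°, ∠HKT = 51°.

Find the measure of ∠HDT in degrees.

∠HDT = 75°

1. ∠DKH = 51°  [D on ray KT]
2. ∠HDK = 105°  [△HKD]
3. ∠HDT = 75°  [linear pair at D on KT]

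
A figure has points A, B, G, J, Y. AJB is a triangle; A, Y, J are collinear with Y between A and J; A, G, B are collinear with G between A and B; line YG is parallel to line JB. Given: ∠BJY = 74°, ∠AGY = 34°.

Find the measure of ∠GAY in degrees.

1. ∠AJB = 74°  [Y on ray JA]
2. ∠ABJ = 34°  [YG∥JB, corresponding at G]
3. ∠BAJ = 72°  [△AJB]
4. ∠GAY = 72°  [Y on AJ, G on AB]

∠GAY = 72°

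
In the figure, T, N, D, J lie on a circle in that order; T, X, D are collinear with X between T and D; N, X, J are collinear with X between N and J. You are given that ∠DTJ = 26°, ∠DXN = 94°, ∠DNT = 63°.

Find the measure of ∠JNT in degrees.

1. ∠DNJ = 26°  [same arc DJ]
2. ∠NXT = 86°  [linear pair at X on TD]
3. ∠NDT = 60°  [△NXD]
4. ∠DTN = 57°  [△TND]
5. ∠JNT = 37°  [△TXN]

∠JNT = 37°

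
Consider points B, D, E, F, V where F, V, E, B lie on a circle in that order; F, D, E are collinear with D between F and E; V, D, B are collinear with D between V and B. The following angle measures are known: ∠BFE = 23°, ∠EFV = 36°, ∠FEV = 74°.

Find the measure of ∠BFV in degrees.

∠BFV = 59°

1. ∠BVE = 23°  [same arc EB]
2. ∠EBV = 36°  [same arc VE]
3. ∠BEV = 121°  [△VEB]
4. ∠BFV = 59°  [cyclic FVEB, opposite ∠F+∠E]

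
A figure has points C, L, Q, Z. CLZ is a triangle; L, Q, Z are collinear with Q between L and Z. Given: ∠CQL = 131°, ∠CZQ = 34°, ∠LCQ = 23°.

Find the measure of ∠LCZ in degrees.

1. ∠CLQ = 26°  [△CLQ]
2. ∠CZL = 34°  [Q on ray ZL]
3. ∠CLZ = 26°  [Q on ray LZ]
4. ∠LCZ = 120°  [△CLZ]

∠LCZ = 120°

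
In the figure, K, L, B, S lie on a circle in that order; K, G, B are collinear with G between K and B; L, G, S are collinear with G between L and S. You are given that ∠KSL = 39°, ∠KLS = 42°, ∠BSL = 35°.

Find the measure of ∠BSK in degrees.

1. ∠KBL = 39°  [same arc KL]
2. ∠BKL = 35°  [same arc LB]
3. ∠BLK = 106°  [△KLB]
4. ∠BSK = 74°  [cyclic KLBS, opposite ∠L+∠S]

∠BSK = 74°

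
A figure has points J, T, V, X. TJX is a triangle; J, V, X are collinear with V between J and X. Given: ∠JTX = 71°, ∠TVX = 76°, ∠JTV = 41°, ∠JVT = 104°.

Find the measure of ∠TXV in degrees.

1. ∠TJV = 35°  [△TJV]
2. ∠TJX = 35°  [V on ray JX]
3. ∠JXT = 74°  [△TJX]
4. ∠TXV = 74°  [V on ray XJ]

∠TXV = 74°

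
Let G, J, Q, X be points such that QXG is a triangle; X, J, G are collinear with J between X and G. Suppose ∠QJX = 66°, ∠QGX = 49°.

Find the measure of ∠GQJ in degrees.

∠GQJ = 17°

1. ∠GJQ = 114°  [linear pair at J on XG]
2. ∠JGQ = 49°  [J on ray GX]
3. ∠GQJ = 17°  [△QJG]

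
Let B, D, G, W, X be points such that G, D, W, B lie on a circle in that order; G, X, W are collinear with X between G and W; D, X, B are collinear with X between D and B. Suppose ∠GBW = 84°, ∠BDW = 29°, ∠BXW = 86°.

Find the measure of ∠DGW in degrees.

1. ∠BGW = 29°  [same arc WB]
2. ∠DXG = 86°  [vertical angles at X]
3. ∠BWG = 67°  [△GWB]
4. ∠BDG = 67°  [same arc GB]
5. ∠DGW = 27°  [△GXD]

∠DGW = 27°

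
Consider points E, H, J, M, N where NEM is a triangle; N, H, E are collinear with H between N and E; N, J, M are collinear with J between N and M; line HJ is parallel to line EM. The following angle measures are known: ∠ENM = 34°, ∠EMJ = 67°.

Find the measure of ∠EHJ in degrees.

∠EHJ = 101°

1. ∠EMN = 67°  [J on ray MN]
2. ∠MEN = 79°  [△NEM]
3. ∠JHN = 79°  [HJ∥EM, corresponding at H]
4. ∠EHJ = 101°  [linear pair at H on NE]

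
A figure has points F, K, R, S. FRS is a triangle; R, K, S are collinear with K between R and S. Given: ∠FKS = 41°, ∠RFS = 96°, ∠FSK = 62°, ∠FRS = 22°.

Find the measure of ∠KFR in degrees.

1. ∠FKR = 139°  [linear pair at K on RS]
2. ∠FRK = 22°  [K on ray RS]
3. ∠KFR = 19°  [△FRK]

∠KFR = 19°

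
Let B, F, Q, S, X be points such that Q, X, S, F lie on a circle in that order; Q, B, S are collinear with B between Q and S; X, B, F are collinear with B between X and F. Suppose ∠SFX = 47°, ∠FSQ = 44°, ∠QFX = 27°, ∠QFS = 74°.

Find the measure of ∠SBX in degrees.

∠SBX = 91°

1. ∠FQS = 62°  [△QSF]
2. ∠QSX = 27°  [same arc QX]
3. ∠FXS = 62°  [same arc SF]
4. ∠SBX = 91°  [△XBS]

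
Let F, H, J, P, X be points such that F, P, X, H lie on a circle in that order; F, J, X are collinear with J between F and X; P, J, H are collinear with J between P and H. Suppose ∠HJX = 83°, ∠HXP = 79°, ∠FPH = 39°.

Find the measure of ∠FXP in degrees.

∠FXP = 40°

1. ∠HFP = 101°  [cyclic FPXH, opposite ∠F+∠X]
2. ∠FHP = 40°  [△FPH]
3. ∠FXP = 40°  [same arc FP]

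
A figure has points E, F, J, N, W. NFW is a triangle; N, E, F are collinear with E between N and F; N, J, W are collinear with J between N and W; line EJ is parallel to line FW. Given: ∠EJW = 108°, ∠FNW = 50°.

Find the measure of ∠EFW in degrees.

1. ∠EJN = 72°  [linear pair at J on NW]
2. ∠ENJ = 50°  [E on NF, J on NW]
3. ∠JEN = 58°  [△NEJ]
4. ∠FEJ = 122°  [linear pair at E on NF]
5. ∠EFW = 58°  [EJ∥FW, co-interior at F–E]

∠EFW = 58°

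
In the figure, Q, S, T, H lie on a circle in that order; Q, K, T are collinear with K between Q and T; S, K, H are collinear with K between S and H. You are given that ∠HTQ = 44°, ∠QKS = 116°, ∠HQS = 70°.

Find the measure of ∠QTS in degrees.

1. ∠HSQ = 44°  [same arc QH]
2. ∠QHS = 66°  [△QSH]
3. ∠QTS = 66°  [same arc QS]

∠QTS = 66°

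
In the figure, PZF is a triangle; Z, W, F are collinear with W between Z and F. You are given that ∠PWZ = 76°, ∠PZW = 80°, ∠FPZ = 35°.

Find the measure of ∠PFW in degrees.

∠PFW = 65°

1. ∠FZP = 80°  [W on ray ZF]
2. ∠PFZ = 65°  [△PZF]
3. ∠PFW = 65°  [W on ray FZ]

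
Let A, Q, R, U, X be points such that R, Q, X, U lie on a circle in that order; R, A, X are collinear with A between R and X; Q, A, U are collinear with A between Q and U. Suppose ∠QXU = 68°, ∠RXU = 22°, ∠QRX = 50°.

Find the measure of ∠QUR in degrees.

∠QUR = 46°

1. ∠QRU = 112°  [cyclic RQXU, opposite ∠R+∠X]
2. ∠RQU = 22°  [same arc RU]
3. ∠QUR = 46°  [△RQU]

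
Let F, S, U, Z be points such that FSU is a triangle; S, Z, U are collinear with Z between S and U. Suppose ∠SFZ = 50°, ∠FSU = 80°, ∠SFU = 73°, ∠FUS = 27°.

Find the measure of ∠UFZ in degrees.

1. ∠FSZ = 80°  [Z on ray SU]
2. ∠FUZ = 27°  [Z on ray US]
3. ∠FZS = 50°  [△FSZ]
4. ∠FZU = 130°  [linear pair at Z on SU]
5. ∠UFZ = 23°  [△FZU]

∠UFZ = 23°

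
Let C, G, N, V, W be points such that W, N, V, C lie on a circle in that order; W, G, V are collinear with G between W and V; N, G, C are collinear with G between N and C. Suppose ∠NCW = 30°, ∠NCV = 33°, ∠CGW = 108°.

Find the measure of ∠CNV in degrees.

1. ∠NVW = 30°  [same arc WN]
2. ∠NGV = 108°  [vertical angles at G]
3. ∠CNV = 42°  [△NGV]

∠CNV = 42°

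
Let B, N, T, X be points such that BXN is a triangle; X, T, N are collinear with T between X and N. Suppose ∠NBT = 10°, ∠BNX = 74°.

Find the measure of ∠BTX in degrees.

1. ∠BNT = 74°  [T on ray NX]
2. ∠BTN = 96°  [△BTN]
3. ∠BTX = 84°  [linear pair at T on XN]

∠BTX = 84°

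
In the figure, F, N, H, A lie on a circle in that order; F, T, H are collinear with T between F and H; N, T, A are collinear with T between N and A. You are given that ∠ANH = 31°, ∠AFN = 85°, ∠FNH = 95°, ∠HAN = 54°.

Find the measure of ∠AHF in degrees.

∠AHF = 64°

1. ∠AFH = 31°  [same arc HA]
2. ∠FAH = 85°  [cyclic FNHA, opposite ∠N+∠A]
3. ∠AHF = 64°  [△FHA]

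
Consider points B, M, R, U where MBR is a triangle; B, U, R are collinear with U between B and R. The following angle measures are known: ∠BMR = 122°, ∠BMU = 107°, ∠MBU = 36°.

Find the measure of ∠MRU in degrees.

∠MRU = 22°

1. ∠MBR = 36°  [U on ray BR]
2. ∠BRM = 22°  [△MBR]
3. ∠MRU = 22°  [U on ray RB]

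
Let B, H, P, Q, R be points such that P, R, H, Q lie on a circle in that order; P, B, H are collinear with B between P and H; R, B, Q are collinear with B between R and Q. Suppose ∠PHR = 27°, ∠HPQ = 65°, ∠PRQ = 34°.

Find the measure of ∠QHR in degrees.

1. ∠PQR = 27°  [same arc PR]
2. ∠QPR = 119°  [△PRQ]
3. ∠QHR = 61°  [cyclic PRHQ, opposite ∠P+∠H]

∠QHR = 61°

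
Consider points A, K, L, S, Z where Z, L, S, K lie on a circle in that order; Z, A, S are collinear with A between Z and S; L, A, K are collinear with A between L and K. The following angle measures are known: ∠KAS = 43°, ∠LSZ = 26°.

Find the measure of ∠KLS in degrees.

∠KLS = 17°

1. ∠LAZ = 43°  [vertical angles at A]
2. ∠LAS = 137°  [linear pair at A on ZS]
3. ∠KLS = 17°  [△LAS]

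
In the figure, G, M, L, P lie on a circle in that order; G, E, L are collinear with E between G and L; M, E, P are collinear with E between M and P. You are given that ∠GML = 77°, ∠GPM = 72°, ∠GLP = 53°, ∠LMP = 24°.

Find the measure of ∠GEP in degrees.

1. ∠GPL = 103°  [cyclic GMLP, opposite ∠M+∠P]
2. ∠LGP = 24°  [△GLP]
3. ∠GEP = 84°  [△GEP]

∠GEP = 84°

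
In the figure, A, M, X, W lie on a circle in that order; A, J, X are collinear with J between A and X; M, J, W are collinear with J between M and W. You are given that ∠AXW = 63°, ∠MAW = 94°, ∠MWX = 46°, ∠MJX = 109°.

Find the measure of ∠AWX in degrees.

1. ∠AMW = 63°  [same arc AW]
2. ∠AWM = 23°  [△AMW]
3. ∠AJW = 109°  [vertical angles at J]
4. ∠WAX = 48°  [△AJW]
5. ∠AWX = 69°  [△AXW]

∠AWX = 69°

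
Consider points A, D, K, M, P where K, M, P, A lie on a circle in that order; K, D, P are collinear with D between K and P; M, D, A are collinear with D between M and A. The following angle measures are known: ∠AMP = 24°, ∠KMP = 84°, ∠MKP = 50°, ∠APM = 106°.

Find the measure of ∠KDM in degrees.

∠KDM = 70°

1. ∠AKP = 24°  [same arc PA]
2. ∠MAP = 50°  [△MPA]
3. ∠KAP = 96°  [cyclic KMPA, opposite ∠M+∠A]
4. ∠APK = 60°  [△KPA]
5. ∠ADP = 70°  [△PDA]
6. ∠KDM = 70°  [vertical angles at D]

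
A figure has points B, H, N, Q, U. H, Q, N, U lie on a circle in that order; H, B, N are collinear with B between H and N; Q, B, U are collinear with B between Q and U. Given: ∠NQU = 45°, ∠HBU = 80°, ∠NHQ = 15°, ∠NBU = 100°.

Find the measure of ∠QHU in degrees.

1. ∠NUQ = 15°  [same arc QN]
2. ∠QNU = 120°  [△QNU]
3. ∠QHU = 60°  [cyclic HQNU, opposite ∠H+∠N]

∠QHU = 60°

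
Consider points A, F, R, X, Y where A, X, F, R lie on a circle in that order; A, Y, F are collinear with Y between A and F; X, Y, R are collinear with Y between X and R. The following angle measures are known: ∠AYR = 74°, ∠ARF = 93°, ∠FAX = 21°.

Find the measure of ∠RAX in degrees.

1. ∠FYX = 74°  [vertical angles at Y]
2. ∠AXF = 87°  [cyclic AXFR, opposite ∠X+∠R]
3. ∠FRX = 21°  [same arc XF]
4. ∠AFX = 72°  [△AXF]
5. ∠FXR = 34°  [△XYF]
6. ∠RFX = 125°  [△XFR]
7. ∠RAX = 55°  [cyclic AXFR, opposite ∠A+∠F]

∠RAX = 55°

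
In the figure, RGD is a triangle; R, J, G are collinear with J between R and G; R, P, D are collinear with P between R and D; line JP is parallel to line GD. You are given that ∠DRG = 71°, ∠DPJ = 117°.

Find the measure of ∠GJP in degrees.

∠GJP = 134°

1. ∠JRP = 71°  [J on RG, P on RD]
2. ∠JPR = 63°  [linear pair at P on RD]
3. ∠PJR = 46°  [△RJP]
4. ∠GJP = 134°  [linear pair at J on RG]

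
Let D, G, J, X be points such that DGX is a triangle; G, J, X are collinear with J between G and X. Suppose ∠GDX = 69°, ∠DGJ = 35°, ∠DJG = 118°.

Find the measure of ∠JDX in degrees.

1. ∠DGX = 35°  [J on ray GX]
2. ∠DJX = 62°  [linear pair at J on GX]
3. ∠DXG = 76°  [△DGX]
4. ∠DXJ = 76°  [J on ray XG]
5. ∠JDX = 42°  [△DJX]

∠JDX = 42°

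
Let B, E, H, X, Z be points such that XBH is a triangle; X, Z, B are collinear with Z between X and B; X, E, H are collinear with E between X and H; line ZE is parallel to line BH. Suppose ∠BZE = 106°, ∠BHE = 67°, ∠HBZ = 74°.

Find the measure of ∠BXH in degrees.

1. ∠BHX = 67°  [E on ray HX]
2. ∠HBX = 74°  [Z on ray BX]
3. ∠BXH = 39°  [△XBH]

∠BXH = 39°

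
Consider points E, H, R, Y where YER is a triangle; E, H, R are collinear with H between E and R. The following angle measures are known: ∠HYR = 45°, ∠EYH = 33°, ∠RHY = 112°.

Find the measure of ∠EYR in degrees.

∠EYR = 78°

1. ∠HRY = 23°  [△YHR]
2. ∠EHY = 68°  [linear pair at H on ER]
3. ∠ERY = 23°  [H on ray RE]
4. ∠HEY = 79°  [△YEH]
5. ∠REY = 79°  [H on ray ER]
6. ∠EYR = 78°  [△YER]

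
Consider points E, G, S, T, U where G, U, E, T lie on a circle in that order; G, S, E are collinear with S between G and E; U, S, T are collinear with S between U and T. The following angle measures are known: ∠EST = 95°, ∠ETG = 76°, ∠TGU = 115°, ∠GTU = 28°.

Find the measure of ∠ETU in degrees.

1. ∠GSU = 95°  [vertical angles at S]
2. ∠GUT = 37°  [△GUT]
3. ∠EGU = 48°  [△GSU]
4. ∠ETU = 48°  [same arc UE]

∠ETU = 48°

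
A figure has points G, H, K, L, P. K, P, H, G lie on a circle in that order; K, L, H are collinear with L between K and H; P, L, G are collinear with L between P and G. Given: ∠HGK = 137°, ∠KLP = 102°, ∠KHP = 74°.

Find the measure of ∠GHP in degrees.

1. ∠HPK = 43°  [cyclic KPHG, opposite ∠P+∠G]
2. ∠HLP = 78°  [linear pair at L on KH]
3. ∠HKP = 63°  [△KPH]
4. ∠GPH = 28°  [△PLH]
5. ∠HGP = 63°  [same arc PH]
6. ∠GHP = 89°  [△PHG]

∠GHP = 89°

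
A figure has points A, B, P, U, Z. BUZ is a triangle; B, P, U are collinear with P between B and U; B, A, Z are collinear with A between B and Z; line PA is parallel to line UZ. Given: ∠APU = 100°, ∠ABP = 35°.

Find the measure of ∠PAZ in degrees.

1. ∠APB = 80°  [linear pair at P on BU]
2. ∠BAP = 65°  [△BPA]
3. ∠PAZ = 115°  [linear pair at A on BZ]

∠PAZ = 115°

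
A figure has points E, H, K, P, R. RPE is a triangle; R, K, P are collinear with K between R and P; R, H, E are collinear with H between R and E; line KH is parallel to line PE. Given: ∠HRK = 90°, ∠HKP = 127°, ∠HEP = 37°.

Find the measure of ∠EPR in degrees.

1. ∠ERP = 90°  [K on RP, H on RE]
2. ∠PER = 37°  [H on ray ER]
3. ∠EPR = 53°  [△RPE]

∠EPR = 53°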